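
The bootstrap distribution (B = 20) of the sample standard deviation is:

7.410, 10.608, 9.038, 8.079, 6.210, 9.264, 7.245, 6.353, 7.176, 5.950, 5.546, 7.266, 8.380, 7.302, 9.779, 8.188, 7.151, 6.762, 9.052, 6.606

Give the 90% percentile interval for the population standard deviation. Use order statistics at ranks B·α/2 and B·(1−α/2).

(5.546, 9.779)

Sorted replicates: 5.546, 5.950, 6.210, 6.353, 6.606, 6.762, 7.151, 7.176, 7.245, 7.266, 7.302, 7.410, 8.079, 8.188, 8.380, 9.038, 9.052, 9.264, 9.779, 10.608
α = 0.10; lower rank = 20 × 0.050 = 1; upper rank = 20 × 0.950 = 19.
The 1st smallest replicate is 5.546; the 19th is 9.779.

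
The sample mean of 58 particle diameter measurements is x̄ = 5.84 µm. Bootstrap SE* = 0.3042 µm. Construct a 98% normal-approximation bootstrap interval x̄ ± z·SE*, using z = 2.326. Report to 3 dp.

(5.132, 6.548)

Margin = 2.326 × 0.3042 = 0.7076
Interval: 5.84 ± 0.7076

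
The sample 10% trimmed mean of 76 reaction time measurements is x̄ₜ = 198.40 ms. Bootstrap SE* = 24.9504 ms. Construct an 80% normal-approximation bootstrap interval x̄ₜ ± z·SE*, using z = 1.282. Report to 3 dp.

Margin = 1.282 × 24.9504 = 31.9864
Interval: 198.40 ± 31.9864

(166.414, 230.386)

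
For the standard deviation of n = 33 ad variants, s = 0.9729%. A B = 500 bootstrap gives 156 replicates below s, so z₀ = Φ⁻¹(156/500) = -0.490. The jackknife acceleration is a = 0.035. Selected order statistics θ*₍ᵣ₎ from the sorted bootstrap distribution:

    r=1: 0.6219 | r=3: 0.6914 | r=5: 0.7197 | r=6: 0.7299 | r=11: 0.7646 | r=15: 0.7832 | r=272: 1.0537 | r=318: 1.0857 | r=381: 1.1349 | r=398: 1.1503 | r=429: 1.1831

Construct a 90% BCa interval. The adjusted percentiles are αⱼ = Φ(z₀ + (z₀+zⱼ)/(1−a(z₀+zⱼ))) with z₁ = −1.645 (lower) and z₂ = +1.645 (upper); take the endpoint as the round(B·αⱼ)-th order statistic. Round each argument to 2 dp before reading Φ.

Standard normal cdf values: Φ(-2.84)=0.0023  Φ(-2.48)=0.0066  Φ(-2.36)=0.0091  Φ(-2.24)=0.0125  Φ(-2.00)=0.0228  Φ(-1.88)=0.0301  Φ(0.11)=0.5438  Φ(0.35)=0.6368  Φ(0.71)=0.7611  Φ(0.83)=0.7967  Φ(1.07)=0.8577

(0.6914, 1.1349)

Lower: z₀ + z₁ = -0.490 + (-1.645) = -2.135; 1 − a(z₀+z₁) = 1 − (0.035)(-2.135) = 1.0747; argument = -0.490 + (-2.135)/1.0747 = -2.4766 → -2.48.
α₁ = Φ(-2.48) = 0.0066; rank = round(500 × 0.0066) = 3; θ*₍3₎ = 0.6914.
Upper: z₀ + z₂ = 1.155; 1 − a(z₀+z₂) = 0.9596; argument = 0.7137 → 0.71; α₂ = 0.7611; rank = 381; θ*₍381₎ = 1.1349.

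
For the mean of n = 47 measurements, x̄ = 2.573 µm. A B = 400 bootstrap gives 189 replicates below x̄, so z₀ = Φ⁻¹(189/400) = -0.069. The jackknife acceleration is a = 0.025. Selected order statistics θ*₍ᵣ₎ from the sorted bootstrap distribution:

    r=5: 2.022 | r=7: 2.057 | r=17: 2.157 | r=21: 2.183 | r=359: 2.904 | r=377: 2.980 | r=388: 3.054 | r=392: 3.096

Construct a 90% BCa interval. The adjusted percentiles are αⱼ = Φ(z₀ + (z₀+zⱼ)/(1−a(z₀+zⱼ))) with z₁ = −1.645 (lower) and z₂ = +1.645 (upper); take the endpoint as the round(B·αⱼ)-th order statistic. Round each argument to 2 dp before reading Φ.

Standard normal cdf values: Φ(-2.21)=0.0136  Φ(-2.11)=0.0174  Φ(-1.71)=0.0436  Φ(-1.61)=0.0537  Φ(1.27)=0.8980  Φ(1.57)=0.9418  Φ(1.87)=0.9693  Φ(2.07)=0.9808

(2.157, 2.980)

Lower: z₀ + z₁ = -0.069 + (-1.645) = -1.714; 1 − a(z₀+z₁) = 1 − (0.025)(-1.714) = 1.0429; argument = -0.069 + (-1.714)/1.0429 = -1.7126 → -1.71.
α₁ = Φ(-1.71) = 0.0436; rank = round(400 × 0.0436) = 17; θ*₍17₎ = 2.157.
Upper: z₀ + z₂ = 1.576; 1 − a(z₀+z₂) = 0.9606; argument = 1.5716 → 1.57; α₂ = 0.9418; rank = 377; θ*₍377₎ = 2.980.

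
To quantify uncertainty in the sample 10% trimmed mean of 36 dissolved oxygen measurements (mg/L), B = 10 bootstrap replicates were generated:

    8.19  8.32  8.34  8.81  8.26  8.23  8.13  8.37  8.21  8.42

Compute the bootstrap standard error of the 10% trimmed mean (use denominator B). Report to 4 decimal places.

SE* = 0.1814

Bootstrap SE is the standard deviation of the 10 replicate 10% trimmed means.
Mean of replicates: (8.19 + 8.32 + 8.34 + 8.81 + 8.26 + 8.23 + 8.13 + 8.37 + 8.21 + 8.42) / 10 = 83.28000 / 10 = 8.32800
Sum of squared deviations: (−0.13800)² + (−0.00800)² + (+0.01200)² + (+0.48200)² + (−0.06800)² + (−0.09800)² + (−0.19800)² + (+0.04200)² + (−0.11800)² + (+0.09200)² = 0.32916
Variance = 0.32916 / 10 = 0.03292
SE* = √0.03292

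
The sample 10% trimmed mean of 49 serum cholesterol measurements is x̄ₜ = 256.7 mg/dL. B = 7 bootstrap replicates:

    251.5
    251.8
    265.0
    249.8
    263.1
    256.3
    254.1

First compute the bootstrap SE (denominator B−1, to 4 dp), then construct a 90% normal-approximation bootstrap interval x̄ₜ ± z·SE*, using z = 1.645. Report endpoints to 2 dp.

(246.94, 266.46)

Mean of replicates = 255.9429; sum of squared deviations = 211.4171; SE* = √(211.4171/6) = 5.9360
Margin = 1.645 × 5.9360 = 9.765
Interval: 256.7 ± 9.765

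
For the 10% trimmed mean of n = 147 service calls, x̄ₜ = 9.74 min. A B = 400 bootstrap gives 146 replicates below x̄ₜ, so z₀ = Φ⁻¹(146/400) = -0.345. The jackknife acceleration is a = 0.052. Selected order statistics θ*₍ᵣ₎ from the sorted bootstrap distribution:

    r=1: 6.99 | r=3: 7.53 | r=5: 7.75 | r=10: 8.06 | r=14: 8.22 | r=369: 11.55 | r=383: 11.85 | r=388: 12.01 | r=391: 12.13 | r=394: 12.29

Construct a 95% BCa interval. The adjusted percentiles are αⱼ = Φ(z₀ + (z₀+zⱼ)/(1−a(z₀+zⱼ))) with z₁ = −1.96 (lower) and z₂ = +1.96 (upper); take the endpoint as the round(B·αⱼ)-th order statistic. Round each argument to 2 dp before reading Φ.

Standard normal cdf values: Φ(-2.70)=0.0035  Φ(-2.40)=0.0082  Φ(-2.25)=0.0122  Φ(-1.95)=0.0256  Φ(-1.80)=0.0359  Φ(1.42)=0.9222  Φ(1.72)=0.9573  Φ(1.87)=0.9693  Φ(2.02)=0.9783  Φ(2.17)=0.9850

(7.53, 11.55)

Lower: z₀ + z₁ = -0.345 + (-1.960) = -2.305; 1 − a(z₀+z₁) = 1 − (0.052)(-2.305) = 1.1199; argument = -0.345 + (-2.305)/1.1199 = -2.4033 → -2.40.
α₁ = Φ(-2.40) = 0.0082; rank = round(400 × 0.0082) = 3; θ*₍3₎ = 7.53.
Upper: z₀ + z₂ = 1.615; 1 − a(z₀+z₂) = 0.9160; argument = 1.4181 → 1.42; α₂ = 0.9222; rank = 369; θ*₍369₎ = 11.55.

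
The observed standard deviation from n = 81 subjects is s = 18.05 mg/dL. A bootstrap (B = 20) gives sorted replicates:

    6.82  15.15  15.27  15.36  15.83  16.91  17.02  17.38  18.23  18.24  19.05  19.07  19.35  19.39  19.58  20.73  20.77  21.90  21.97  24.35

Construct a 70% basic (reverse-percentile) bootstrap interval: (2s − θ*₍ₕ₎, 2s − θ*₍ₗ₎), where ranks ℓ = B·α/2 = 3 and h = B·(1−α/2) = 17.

(15.33, 20.83)

Percentile endpoints at ranks 3 and 17: θ*₍3₎ = 15.27, θ*₍17₎ = 20.77.
Basic interval reflects these around s:
  lower = 2 × 18.05 − 20.77 = 15.33
  upper = 2 × 18.05 − 15.27 = 20.83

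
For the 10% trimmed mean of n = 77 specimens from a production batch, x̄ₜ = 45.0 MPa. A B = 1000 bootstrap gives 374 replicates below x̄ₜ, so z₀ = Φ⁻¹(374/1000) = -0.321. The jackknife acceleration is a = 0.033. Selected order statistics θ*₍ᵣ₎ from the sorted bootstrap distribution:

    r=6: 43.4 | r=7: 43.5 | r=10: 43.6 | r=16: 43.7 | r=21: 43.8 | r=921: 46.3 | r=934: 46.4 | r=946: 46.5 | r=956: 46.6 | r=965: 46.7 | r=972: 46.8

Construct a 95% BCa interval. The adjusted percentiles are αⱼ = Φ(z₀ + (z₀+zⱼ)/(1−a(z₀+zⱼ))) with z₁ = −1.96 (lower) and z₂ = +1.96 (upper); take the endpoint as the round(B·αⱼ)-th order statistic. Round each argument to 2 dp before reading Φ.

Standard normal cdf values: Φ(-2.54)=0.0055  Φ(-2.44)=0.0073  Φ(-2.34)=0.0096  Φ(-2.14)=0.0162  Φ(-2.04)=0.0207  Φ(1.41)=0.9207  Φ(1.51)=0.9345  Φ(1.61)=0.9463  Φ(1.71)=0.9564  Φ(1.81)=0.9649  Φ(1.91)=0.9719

Lower: z₀ + z₁ = -0.321 + (-1.960) = -2.281; 1 − a(z₀+z₁) = 1 − (0.033)(-2.281) = 1.0753; argument = -0.321 + (-2.281)/1.0753 = -2.4423 → -2.44.
α₁ = Φ(-2.44) = 0.0073; rank = round(1000 × 0.0073) = 7; θ*₍7₎ = 43.5.
Upper: z₀ + z₂ = 1.639; 1 − a(z₀+z₂) = 0.9459; argument = 1.4117 → 1.41; α₂ = 0.9207; rank = 921; θ*₍921₎ = 46.3.

(43.5, 46.3)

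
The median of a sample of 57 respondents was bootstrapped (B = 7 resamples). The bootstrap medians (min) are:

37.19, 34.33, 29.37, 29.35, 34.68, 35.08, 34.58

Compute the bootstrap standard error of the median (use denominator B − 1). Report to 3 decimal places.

Bootstrap SE is the standard deviation of the 7 replicate medians.
Mean of replicates: (37.19 + 34.33 + 29.37 + 29.35 + 34.68 + 35.08 + 34.58) / 7 = 234.5800 / 7 = 33.5114
Sum of squared deviations: (+3.6786)² + (+0.8186)² + (−4.1414)² + (−4.1614)² + (+1.1686)² + (+1.5686)² + (+1.0686)² = 53.6387
Variance = 53.6387 / 6 = 8.9398
SE* = √8.9398

SE* = 2.990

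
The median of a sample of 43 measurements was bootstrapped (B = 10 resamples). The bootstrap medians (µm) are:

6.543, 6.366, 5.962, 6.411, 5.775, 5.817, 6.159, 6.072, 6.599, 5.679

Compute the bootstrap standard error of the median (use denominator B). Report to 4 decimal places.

Bootstrap SE is the standard deviation of the 10 replicate medians.
Mean of replicates: (6.543 + 6.366 + 5.962 + 6.411 + 5.775 + 5.817 + 6.159 + 6.072 + 6.599 + 5.679) / 10 = 61.38300 / 10 = 6.13830
Sum of squared deviations: (+0.40470)² + (+0.22770)² + (−0.17630)² + (+0.27270)² + (−0.36330)² + (−0.32130)² + (+0.02070)² + (−0.06630)² + (+0.46070)² + (−0.45930)² = 0.98432
Variance = 0.98432 / 10 = 0.09843
SE* = √0.09843

SE* = 0.3137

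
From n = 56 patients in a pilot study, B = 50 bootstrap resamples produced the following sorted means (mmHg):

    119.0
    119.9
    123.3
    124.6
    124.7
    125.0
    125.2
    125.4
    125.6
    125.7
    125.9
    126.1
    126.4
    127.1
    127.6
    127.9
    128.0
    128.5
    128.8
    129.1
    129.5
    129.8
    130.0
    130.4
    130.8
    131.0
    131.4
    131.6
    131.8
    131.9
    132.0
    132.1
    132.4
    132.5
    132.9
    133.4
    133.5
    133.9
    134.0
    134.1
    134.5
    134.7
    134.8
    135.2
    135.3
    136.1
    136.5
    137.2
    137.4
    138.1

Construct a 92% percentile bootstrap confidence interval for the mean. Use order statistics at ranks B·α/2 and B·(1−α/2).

(119.9, 137.2)

α = 0.08; lower rank = 50 × 0.040 = 2; upper rank = 50 × 0.960 = 48.
The 2nd smallest replicate is 119.9; the 48th is 137.2.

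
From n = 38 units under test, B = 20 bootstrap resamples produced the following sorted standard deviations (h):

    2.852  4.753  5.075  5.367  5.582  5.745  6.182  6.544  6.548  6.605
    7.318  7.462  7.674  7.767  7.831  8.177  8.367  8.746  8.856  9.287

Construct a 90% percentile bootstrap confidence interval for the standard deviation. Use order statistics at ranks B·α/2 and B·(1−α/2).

(2.852, 8.856)

α = 0.10; lower rank = 20 × 0.050 = 1; upper rank = 20 × 0.950 = 19.
The 1st smallest replicate is 2.852; the 19th is 8.856.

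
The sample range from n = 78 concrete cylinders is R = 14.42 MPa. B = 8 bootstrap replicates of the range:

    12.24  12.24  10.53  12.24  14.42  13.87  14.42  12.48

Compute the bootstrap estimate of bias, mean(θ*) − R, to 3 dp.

bias = −1.615

mean(θ*) = (12.24 + 12.24 + 10.53 + 12.24 + 14.42 + 13.87 + 14.42 + 12.48) / 8 = 12.8050
bias = 12.8050 − 14.42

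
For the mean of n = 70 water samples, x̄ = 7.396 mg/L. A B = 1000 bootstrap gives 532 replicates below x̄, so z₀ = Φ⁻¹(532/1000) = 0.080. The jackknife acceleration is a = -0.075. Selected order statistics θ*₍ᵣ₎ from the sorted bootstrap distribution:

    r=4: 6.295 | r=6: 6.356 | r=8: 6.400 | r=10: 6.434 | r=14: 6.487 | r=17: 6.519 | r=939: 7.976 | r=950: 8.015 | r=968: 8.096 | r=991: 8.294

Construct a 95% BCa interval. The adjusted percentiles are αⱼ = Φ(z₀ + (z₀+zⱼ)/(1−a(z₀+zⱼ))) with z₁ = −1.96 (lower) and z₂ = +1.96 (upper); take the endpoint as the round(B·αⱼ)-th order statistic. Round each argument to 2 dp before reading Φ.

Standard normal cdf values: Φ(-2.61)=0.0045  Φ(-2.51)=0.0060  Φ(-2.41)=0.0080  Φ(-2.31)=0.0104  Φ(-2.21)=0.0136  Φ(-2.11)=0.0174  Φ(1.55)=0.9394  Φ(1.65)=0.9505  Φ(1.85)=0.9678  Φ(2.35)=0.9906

(6.519, 8.096)

Lower: z₀ + z₁ = 0.080 + (-1.960) = -1.880; 1 − a(z₀+z₁) = 1 − (-0.075)(-1.880) = 0.8590; argument = 0.080 + (-1.880)/0.8590 = -2.1086 → -2.11.
α₁ = Φ(-2.11) = 0.0174; rank = round(1000 × 0.0174) = 17; θ*₍17₎ = 6.519.
Upper: z₀ + z₂ = 2.040; 1 − a(z₀+z₂) = 1.1530; argument = 1.8493 → 1.85; α₂ = 0.9678; rank = 968; θ*₍968₎ = 8.096.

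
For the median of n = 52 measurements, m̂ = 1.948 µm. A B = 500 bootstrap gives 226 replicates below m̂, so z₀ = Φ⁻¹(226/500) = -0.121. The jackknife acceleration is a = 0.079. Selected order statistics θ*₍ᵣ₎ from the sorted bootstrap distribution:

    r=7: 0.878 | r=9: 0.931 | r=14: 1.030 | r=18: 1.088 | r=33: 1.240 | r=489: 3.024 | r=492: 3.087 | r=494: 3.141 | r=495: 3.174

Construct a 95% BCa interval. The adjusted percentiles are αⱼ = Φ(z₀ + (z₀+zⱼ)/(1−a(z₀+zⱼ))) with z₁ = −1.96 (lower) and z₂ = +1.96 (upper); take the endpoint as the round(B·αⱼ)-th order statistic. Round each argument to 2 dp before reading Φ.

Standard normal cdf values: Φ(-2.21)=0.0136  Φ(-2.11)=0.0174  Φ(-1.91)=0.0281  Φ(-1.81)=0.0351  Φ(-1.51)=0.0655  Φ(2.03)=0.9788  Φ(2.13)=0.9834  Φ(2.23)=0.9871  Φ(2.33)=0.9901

Lower: z₀ + z₁ = -0.121 + (-1.960) = -2.081; 1 − a(z₀+z₁) = 1 − (0.079)(-2.081) = 1.1644; argument = -0.121 + (-2.081)/1.1644 = -1.9082 → -1.91.
α₁ = Φ(-1.91) = 0.0281; rank = round(500 × 0.0281) = 14; θ*₍14₎ = 1.030.
Upper: z₀ + z₂ = 1.839; 1 − a(z₀+z₂) = 0.8547; argument = 2.0306 → 2.03; α₂ = 0.9788; rank = 489; θ*₍489₎ = 3.024.

(1.030, 3.024)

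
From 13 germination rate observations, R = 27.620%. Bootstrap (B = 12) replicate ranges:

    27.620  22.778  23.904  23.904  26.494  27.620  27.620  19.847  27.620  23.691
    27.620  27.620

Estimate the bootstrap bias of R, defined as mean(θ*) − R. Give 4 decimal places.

mean(θ*) = (27.620 + 22.778 + 23.904 + 23.904 + 26.494 + 27.620 + 27.620 + 19.847 + 27.620 + 23.691 + 27.620 + 27.620) / 12 = 25.52817
bias = 25.52817 − 27.620

bias = −2.0918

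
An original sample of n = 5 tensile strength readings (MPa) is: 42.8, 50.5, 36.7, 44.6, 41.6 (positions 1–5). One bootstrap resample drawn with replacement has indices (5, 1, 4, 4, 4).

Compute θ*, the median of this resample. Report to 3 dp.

θ* = 44.600

Resample values: 41.6, 42.8, 44.6, 44.6, 44.6.
Sorted: 41.6, 42.8, 44.6, 44.6, 44.6
Median = middle value = 44.600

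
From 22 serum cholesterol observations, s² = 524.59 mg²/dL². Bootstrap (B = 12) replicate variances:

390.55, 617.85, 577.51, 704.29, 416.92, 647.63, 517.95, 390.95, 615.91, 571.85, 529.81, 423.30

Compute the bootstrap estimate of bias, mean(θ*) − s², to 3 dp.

bias = +9.120

mean(θ*) = (390.55 + 617.85 + 577.51 + 704.29 + 416.92 + 647.63 + 517.95 + 390.95 + 615.91 + 571.85 + 529.81 + 423.30) / 12 = 533.7100
bias = 533.7100 − 524.59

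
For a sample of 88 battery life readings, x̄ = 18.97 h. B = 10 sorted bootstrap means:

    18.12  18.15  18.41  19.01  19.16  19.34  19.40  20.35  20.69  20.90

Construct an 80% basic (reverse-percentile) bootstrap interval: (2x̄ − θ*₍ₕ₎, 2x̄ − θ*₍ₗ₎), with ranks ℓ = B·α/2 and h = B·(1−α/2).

(17.25, 19.82)

Percentile endpoints at ranks 1 and 9: θ*₍1₎ = 18.12, θ*₍9₎ = 20.69.
Basic interval reflects these around x̄:
  lower = 2 × 18.97 − 20.69 = 17.25
  upper = 2 × 18.97 − 18.12 = 19.82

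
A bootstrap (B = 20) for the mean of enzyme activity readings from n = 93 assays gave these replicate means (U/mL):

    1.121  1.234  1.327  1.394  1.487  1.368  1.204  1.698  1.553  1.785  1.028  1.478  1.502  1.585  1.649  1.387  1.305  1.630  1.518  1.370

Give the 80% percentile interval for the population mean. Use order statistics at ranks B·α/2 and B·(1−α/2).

(1.121, 1.649)

Sorted replicates: 1.028, 1.121, 1.204, 1.234, 1.305, 1.327, 1.368, 1.370, 1.387, 1.394, 1.478, 1.487, 1.502, 1.518, 1.553, 1.585, 1.630, 1.649, 1.698, 1.785
α = 0.20; lower rank = 20 × 0.100 = 2; upper rank = 20 × 0.900 = 18.
The 2nd smallest replicate is 1.121; the 18th is 1.649.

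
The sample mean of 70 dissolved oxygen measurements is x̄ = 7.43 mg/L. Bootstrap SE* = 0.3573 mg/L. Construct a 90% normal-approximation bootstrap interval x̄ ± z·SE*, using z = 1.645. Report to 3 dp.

(6.842, 8.018)

Margin = 1.645 × 0.3573 = 0.5878
Interval: 7.43 ± 0.5878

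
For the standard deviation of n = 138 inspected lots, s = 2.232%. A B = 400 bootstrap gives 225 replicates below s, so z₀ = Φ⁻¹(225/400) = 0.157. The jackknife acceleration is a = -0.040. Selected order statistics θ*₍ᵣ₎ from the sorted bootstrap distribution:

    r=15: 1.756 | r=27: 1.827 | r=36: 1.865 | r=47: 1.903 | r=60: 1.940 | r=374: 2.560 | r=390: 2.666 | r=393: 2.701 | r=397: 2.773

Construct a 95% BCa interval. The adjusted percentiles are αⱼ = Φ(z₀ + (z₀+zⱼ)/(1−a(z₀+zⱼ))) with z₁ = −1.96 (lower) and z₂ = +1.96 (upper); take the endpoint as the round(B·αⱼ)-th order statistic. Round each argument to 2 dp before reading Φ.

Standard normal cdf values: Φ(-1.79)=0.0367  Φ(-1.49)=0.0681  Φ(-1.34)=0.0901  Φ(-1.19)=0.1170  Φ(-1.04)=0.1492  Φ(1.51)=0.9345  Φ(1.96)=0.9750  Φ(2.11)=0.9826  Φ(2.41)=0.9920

(1.756, 2.701)

Lower: z₀ + z₁ = 0.157 + (-1.960) = -1.803; 1 − a(z₀+z₁) = 1 − (-0.040)(-1.803) = 0.9279; argument = 0.157 + (-1.803)/0.9279 = -1.7861 → -1.79.
α₁ = Φ(-1.79) = 0.0367; rank = round(400 × 0.0367) = 15; θ*₍15₎ = 1.756.
Upper: z₀ + z₂ = 2.117; 1 − a(z₀+z₂) = 1.0847; argument = 2.1087 → 2.11; α₂ = 0.9826; rank = 393; θ*₍393₎ = 2.701.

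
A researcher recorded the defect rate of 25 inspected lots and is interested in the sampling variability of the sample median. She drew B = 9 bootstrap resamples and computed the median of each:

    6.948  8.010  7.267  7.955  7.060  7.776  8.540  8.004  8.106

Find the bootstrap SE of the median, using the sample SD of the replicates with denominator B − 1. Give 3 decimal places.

SE* = 0.534

Bootstrap SE is the standard deviation of the 9 replicate medians.
Mean of replicates: (6.948 + 8.010 + 7.267 + 7.955 + 7.060 + 7.776 + 8.540 + 8.004 + 8.106) / 9 = 69.6660 / 9 = 7.7407
Sum of squared deviations: (−0.7927)² + (+0.2693)² + (−0.4737)² + (+0.2143)² + (−0.6807)² + (+0.0353)² + (+0.7993)² + (+0.2633)² + (+0.3653)² = 2.2775
Variance = 2.2775 / 8 = 0.2847
SE* = √0.2847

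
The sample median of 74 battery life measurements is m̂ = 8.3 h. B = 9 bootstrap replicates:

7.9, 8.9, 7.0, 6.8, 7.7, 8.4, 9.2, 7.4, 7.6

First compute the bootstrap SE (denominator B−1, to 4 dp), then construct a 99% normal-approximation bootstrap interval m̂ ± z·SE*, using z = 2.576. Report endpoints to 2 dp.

Mean of replicates = 7.8778; sum of squared deviations = 5.3356; SE* = √(5.3356/8) = 0.8167
Margin = 2.576 × 0.8167 = 2.104
Interval: 8.3 ± 2.104

(6.20, 10.40)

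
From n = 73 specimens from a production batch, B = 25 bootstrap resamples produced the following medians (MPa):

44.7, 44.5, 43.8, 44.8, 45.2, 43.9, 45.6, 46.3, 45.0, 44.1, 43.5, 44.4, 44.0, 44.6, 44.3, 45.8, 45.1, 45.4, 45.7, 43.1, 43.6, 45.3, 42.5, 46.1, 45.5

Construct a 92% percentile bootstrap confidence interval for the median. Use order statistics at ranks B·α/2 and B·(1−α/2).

(42.5, 46.1)

Sorted replicates: 42.5, 43.1, 43.5, 43.6, 43.8, 43.9, 44.0, 44.1, 44.3, 44.4, 44.5, 44.6, 44.7, 44.8, 45.0, 45.1, 45.2, 45.3, 45.4, 45.5, 45.6, 45.7, 45.8, 46.1, 46.3
α = 0.08; lower rank = 25 × 0.040 = 1; upper rank = 25 × 0.960 = 24.
The 1st smallest replicate is 42.5; the 24th is 46.1.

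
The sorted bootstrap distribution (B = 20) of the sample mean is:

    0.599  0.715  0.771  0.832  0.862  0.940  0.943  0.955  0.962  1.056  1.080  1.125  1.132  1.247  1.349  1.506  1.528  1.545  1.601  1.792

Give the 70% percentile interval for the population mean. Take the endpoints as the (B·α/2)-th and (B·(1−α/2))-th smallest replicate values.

α = 0.30; lower rank = 20 × 0.150 = 3; upper rank = 20 × 0.850 = 17.
The 3rd smallest replicate is 0.771; the 17th is 1.528.

(0.771, 1.528)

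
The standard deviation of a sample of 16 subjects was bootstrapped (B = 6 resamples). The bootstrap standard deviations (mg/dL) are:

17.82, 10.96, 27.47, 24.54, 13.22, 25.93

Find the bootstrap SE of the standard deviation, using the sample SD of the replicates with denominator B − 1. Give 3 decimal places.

Bootstrap SE is the standard deviation of the 6 replicate standard deviations.
Mean of replicates: (17.82 + 10.96 + 27.47 + 24.54 + 13.22 + 25.93) / 6 = 119.9400 / 6 = 19.9900
Sum of squared deviations: (−2.1700)² + (−9.0300)² + (+7.4800)² + (+4.5500)² + (−6.7700)² + (+5.9400)² = 244.0192
Variance = 244.0192 / 5 = 48.8038
SE* = √48.8038

SE* = 6.986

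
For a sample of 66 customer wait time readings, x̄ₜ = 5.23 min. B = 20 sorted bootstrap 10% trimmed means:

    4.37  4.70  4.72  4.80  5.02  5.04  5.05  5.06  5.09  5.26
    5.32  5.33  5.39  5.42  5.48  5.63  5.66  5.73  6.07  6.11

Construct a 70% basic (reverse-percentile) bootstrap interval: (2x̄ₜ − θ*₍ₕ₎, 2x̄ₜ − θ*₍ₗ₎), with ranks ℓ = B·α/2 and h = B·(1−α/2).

(4.80, 5.74)

Percentile endpoints at ranks 3 and 17: θ*₍3₎ = 4.72, θ*₍17₎ = 5.66.
Basic interval reflects these around x̄ₜ:
  lower = 2 × 5.23 − 5.66 = 4.80
  upper = 2 × 5.23 − 4.72 = 5.74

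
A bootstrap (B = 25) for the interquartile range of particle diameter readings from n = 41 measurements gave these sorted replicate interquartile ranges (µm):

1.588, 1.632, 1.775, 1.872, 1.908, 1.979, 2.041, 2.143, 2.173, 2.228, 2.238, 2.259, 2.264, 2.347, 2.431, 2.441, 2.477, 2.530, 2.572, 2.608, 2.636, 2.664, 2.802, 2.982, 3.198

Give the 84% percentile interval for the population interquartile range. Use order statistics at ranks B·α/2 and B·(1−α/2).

(1.632, 2.802)

α = 0.16; lower rank = 25 × 0.080 = 2; upper rank = 25 × 0.920 = 23.
The 2nd smallest replicate is 1.632; the 23rd is 2.802.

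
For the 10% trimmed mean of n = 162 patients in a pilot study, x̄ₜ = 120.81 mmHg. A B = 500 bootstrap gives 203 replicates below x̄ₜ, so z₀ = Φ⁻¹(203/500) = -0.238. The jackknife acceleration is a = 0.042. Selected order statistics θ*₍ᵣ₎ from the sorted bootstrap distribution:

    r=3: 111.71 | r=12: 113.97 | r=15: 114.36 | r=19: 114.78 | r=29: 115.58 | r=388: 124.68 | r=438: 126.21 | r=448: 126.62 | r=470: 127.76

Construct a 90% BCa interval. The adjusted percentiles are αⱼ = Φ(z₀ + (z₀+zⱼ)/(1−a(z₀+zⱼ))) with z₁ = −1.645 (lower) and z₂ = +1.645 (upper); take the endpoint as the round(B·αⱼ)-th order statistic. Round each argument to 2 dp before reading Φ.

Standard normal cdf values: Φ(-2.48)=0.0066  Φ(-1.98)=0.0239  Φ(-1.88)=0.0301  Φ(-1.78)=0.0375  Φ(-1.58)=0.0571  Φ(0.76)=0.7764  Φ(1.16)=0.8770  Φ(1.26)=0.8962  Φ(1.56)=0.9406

(113.97, 126.62)

Lower: z₀ + z₁ = -0.238 + (-1.645) = -1.883; 1 − a(z₀+z₁) = 1 − (0.042)(-1.883) = 1.0791; argument = -0.238 + (-1.883)/1.0791 = -1.9830 → -1.98.
α₁ = Φ(-1.98) = 0.0239; rank = round(500 × 0.0239) = 12; θ*₍12₎ = 113.97.
Upper: z₀ + z₂ = 1.407; 1 − a(z₀+z₂) = 0.9409; argument = 1.2574 → 1.26; α₂ = 0.8962; rank = 448; θ*₍448₎ = 126.62.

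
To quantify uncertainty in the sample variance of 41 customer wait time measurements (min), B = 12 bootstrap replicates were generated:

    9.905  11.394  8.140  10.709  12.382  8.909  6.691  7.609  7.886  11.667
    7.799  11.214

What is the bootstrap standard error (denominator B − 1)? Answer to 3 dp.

SE* = 1.914

Bootstrap SE is the standard deviation of the 12 replicate variances.
Mean of replicates: (9.905 + 11.394 + 8.140 + 10.709 + 12.382 + 8.909 + 6.691 + 7.609 + 7.886 + 11.667 + 7.799 + 11.214) / 12 = 114.3050 / 12 = 9.5254
Sum of squared deviations: (+0.3796)² + (+1.8686)² + (−1.3854)² + (+1.1836)² + (+2.8566)² + (−0.6164)² + (−2.8344)² + (−1.9164)² + (−1.6394)² + (+2.1416)² + (−1.7264)² + (+1.6886)² = 40.3084
Variance = 40.3084 / 11 = 3.6644
SE* = √3.6644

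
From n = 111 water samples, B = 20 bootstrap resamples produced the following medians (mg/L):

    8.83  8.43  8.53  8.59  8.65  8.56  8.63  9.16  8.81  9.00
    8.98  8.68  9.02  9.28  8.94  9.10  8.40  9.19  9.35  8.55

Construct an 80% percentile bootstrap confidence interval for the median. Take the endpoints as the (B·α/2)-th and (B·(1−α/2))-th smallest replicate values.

(8.43, 9.19)

Sorted replicates: 8.40, 8.43, 8.53, 8.55, 8.56, 8.59, 8.63, 8.65, 8.68, 8.81, 8.83, 8.94, 8.98, 9.00, 9.02, 9.10, 9.16, 9.19, 9.28, 9.35
α = 0.20; lower rank = 20 × 0.100 = 2; upper rank = 20 × 0.900 = 18.
The 2nd smallest replicate is 8.43; the 18th is 9.19.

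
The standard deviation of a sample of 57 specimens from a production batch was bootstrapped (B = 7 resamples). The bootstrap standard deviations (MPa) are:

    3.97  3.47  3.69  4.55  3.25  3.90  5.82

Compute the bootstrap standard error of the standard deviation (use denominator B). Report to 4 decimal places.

Bootstrap SE is the standard deviation of the 7 replicate standard deviations.
Mean of replicates: (3.97 + 3.47 + 3.69 + 4.55 + 3.25 + 3.90 + 5.82) / 7 = 28.65000 / 7 = 4.09286
Sum of squared deviations: (−0.12286)² + (−0.62286)² + (−0.40286)² + (+0.45714)² + (−0.84286)² + (−0.19286)² + (+1.72714)² = 4.50494
Variance = 4.50494 / 7 = 0.64356
SE* = √0.64356

SE* = 0.8022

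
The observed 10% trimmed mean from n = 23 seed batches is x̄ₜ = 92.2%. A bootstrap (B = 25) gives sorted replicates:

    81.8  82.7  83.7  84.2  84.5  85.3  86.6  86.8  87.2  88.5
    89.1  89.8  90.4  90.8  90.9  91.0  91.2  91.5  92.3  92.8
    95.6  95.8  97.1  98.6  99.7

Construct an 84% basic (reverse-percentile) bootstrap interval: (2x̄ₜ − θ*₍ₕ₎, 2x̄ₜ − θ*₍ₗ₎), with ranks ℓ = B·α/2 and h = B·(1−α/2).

Percentile endpoints at ranks 2 and 23: θ*₍2₎ = 82.7, θ*₍23₎ = 97.1.
Basic interval reflects these around x̄ₜ:
  lower = 2 × 92.2 − 97.1 = 87.3
  upper = 2 × 92.2 − 82.7 = 101.7

(87.3, 101.7)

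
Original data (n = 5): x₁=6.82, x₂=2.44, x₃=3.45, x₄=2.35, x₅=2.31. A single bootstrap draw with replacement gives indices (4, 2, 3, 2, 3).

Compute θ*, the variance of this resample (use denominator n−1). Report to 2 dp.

θ* = 0.33

Resample values: 2.35, 2.44, 3.45, 2.44, 3.45.
Mean = 2.8260; sum of squared deviations = 1.3033
s² = 1.3033 / 4 = 0.3258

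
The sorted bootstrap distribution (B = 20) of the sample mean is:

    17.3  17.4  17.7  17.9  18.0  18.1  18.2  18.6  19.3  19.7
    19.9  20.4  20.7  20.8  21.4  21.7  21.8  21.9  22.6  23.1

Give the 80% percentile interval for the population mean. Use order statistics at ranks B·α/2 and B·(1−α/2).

α = 0.20; lower rank = 20 × 0.100 = 2; upper rank = 20 × 0.900 = 18.
The 2nd smallest replicate is 17.4; the 18th is 21.9.

(17.4, 21.9)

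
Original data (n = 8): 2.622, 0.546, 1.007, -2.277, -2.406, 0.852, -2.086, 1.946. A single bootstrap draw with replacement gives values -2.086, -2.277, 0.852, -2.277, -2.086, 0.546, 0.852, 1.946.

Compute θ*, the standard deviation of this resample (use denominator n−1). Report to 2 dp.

Mean = -0.5663; sum of squared deviations = 22.0440
s² = 22.0440 / 7 = 3.1491
s = √3.1491 = 1.77

θ* = 1.77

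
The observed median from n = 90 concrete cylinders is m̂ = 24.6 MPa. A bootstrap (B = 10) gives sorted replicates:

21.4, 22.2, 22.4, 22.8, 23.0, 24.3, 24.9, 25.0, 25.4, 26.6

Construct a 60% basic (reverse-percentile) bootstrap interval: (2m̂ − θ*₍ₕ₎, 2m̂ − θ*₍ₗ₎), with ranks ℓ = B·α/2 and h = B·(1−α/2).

(24.2, 27.0)

Percentile endpoints at ranks 2 and 8: θ*₍2₎ = 22.2, θ*₍8₎ = 25.0.
Basic interval reflects these around m̂:
  lower = 2 × 24.6 − 25.0 = 24.2
  upper = 2 × 24.6 − 22.2 = 27.0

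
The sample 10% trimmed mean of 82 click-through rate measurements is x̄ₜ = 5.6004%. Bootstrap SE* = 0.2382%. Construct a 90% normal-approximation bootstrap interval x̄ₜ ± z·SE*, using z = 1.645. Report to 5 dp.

Margin = 1.645 × 0.2382 = 0.391839
Interval: 5.6004 ± 0.391839

(5.20856, 5.99224)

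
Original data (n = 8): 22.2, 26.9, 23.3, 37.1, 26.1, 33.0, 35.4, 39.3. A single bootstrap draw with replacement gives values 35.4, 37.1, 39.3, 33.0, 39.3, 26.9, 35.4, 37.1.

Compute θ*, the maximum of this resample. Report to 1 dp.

Maximum = 39.3

θ* = 39.3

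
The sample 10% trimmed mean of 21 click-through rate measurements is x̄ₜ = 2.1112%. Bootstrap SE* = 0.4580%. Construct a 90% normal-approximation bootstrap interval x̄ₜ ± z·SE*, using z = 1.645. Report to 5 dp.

Margin = 1.645 × 0.4580 = 0.753410
Interval: 2.1112 ± 0.753410

(1.35779, 2.86461)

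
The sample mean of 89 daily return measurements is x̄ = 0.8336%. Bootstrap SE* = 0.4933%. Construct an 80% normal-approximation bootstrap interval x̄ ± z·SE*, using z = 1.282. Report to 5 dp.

Margin = 1.282 × 0.4933 = 0.632411
Interval: 0.8336 ± 0.632411

(0.20119, 1.46601)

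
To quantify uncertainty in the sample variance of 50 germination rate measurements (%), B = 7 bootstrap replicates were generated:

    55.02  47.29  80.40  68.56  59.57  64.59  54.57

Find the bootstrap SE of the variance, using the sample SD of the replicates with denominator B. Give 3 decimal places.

SE* = 10.087

Bootstrap SE is the standard deviation of the 7 replicate variances.
Mean of replicates: (55.02 + 47.29 + 80.40 + 68.56 + 59.57 + 64.59 + 54.57) / 7 = 430.0000 / 7 = 61.4286
Sum of squared deviations: (−6.4086)² + (−14.1386)² + (+18.9714)² + (+7.1314)² + (−1.8586)² + (+3.1614)² + (−6.8586)² = 712.2303
Variance = 712.2303 / 7 = 101.7472
SE* = √101.7472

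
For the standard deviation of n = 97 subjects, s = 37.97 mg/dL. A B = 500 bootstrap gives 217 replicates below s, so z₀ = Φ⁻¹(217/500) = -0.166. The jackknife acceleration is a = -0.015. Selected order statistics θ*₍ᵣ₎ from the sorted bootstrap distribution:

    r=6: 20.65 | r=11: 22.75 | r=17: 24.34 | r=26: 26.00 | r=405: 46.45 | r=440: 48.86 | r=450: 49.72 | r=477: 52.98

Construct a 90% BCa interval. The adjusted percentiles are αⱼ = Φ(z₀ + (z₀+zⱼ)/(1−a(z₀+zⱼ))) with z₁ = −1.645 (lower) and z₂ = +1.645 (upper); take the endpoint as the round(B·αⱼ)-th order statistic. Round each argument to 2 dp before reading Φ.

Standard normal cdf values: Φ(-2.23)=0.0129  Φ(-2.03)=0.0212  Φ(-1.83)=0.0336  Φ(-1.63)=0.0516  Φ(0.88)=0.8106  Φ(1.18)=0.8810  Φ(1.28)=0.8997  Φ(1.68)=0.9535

(22.75, 49.72)

Lower: z₀ + z₁ = -0.166 + (-1.645) = -1.811; 1 − a(z₀+z₁) = 1 − (-0.015)(-1.811) = 0.9728; argument = -0.166 + (-1.811)/0.9728 = -2.0276 → -2.03.
α₁ = Φ(-2.03) = 0.0212; rank = round(500 × 0.0212) = 11; θ*₍11₎ = 22.75.
Upper: z₀ + z₂ = 1.479; 1 − a(z₀+z₂) = 1.0222; argument = 1.2809 → 1.28; α₂ = 0.8997; rank = 450; θ*₍450₎ = 49.72.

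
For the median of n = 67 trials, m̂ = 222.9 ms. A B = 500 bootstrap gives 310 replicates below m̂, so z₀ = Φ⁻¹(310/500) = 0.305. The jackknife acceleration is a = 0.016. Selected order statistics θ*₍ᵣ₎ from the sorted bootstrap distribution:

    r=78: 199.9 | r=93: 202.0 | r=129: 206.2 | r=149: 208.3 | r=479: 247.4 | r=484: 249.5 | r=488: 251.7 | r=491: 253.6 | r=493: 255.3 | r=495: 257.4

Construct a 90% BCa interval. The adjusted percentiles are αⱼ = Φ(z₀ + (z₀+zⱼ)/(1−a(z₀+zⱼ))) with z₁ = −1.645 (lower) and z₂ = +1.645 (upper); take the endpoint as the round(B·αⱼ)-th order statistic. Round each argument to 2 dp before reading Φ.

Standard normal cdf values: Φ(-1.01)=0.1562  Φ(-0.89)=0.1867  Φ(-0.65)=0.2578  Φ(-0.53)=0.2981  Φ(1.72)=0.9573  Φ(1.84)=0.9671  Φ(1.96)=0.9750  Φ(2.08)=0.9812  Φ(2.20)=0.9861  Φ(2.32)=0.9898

(199.9, 257.4)

Lower: z₀ + z₁ = 0.305 + (-1.645) = -1.340; 1 − a(z₀+z₁) = 1 − (0.016)(-1.340) = 1.0214; argument = 0.305 + (-1.340)/1.0214 = -1.0069 → -1.01.
α₁ = Φ(-1.01) = 0.1562; rank = round(500 × 0.1562) = 78; θ*₍78₎ = 199.9.
Upper: z₀ + z₂ = 1.950; 1 − a(z₀+z₂) = 0.9688; argument = 2.3178 → 2.32; α₂ = 0.9898; rank = 495; θ*₍495₎ = 257.4.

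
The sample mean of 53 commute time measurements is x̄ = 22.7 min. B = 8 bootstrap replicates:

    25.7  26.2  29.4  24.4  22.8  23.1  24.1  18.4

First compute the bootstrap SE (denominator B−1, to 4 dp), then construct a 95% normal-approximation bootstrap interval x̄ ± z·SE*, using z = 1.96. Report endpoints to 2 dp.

(16.50, 28.90)

Mean of replicates = 24.2625; sum of squared deviations = 70.1187; SE* = √(70.1187/7) = 3.1650
Margin = 1.96 × 3.1650 = 6.203
Interval: 22.7 ± 6.203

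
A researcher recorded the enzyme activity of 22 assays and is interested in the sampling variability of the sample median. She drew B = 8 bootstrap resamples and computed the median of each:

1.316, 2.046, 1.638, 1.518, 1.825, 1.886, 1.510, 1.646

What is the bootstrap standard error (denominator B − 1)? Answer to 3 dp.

SE* = 0.235

Bootstrap SE is the standard deviation of the 8 replicate medians.
Mean of replicates: (1.316 + 2.046 + 1.638 + 1.518 + 1.825 + 1.886 + 1.510 + 1.646) / 8 = 13.3850 / 8 = 1.6731
Sum of squared deviations: (−0.3571)² + (+0.3729)² + (−0.0351)² + (−0.1551)² + (+0.1519)² + (+0.2129)² + (−0.1631)² + (−0.0271)² = 0.3876
Variance = 0.3876 / 7 = 0.0554
SE* = √0.0554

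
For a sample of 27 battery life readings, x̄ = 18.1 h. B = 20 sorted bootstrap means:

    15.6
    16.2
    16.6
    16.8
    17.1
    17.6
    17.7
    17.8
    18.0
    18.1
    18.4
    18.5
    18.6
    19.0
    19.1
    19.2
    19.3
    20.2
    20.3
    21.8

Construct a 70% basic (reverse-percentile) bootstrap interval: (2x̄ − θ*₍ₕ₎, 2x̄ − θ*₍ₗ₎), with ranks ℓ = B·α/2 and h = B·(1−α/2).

(16.9, 19.6)

Percentile endpoints at ranks 3 and 17: θ*₍3₎ = 16.6, θ*₍17₎ = 19.3.
Basic interval reflects these around x̄:
  lower = 2 × 18.1 − 19.3 = 16.9
  upper = 2 × 18.1 − 16.6 = 19.6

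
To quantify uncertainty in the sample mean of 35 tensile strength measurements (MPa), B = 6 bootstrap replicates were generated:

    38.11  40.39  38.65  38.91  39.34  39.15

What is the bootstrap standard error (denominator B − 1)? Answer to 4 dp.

Bootstrap SE is the standard deviation of the 6 replicate means.
Mean of replicates: (38.11 + 40.39 + 38.65 + 38.91 + 39.34 + 39.15) / 6 = 234.55000 / 6 = 39.09167
Sum of squared deviations: (−0.98167)² + (+1.29833)² + (−0.44167)² + (−0.18167)² + (+0.24833)² + (+0.05833)² = 2.94248
Variance = 2.94248 / 5 = 0.58850
SE* = √0.58850

SE* = 0.7671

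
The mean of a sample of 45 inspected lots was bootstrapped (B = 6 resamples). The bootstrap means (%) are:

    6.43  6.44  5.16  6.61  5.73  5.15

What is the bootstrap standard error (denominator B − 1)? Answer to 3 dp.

Bootstrap SE is the standard deviation of the 6 replicate means.
Mean of replicates: (6.43 + 6.44 + 5.16 + 6.61 + 5.73 + 5.15) / 6 = 35.5200 / 6 = 5.9200
Sum of squared deviations: (+0.5100)² + (+0.5200)² + (−0.7600)² + (+0.6900)² + (−0.1900)² + (−0.7700)² = 2.2132
Variance = 2.2132 / 5 = 0.4426
SE* = √0.4426

SE* = 0.665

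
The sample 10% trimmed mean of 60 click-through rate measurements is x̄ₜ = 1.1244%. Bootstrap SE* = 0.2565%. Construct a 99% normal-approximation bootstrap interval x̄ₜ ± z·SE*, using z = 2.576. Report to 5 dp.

Margin = 2.576 × 0.2565 = 0.660744
Interval: 1.1244 ± 0.660744

(0.46366, 1.78514)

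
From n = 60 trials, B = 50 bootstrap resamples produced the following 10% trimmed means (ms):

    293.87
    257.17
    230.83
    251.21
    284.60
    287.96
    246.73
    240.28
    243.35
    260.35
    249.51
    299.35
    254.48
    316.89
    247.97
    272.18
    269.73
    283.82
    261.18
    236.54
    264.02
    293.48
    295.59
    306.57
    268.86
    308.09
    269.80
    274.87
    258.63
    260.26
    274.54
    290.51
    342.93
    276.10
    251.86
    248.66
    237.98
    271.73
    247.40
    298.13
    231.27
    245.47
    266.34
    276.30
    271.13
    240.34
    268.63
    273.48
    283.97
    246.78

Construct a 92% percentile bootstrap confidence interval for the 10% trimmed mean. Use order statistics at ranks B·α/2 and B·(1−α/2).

(231.27, 308.09)

Sorted replicates: 230.83, 231.27, 236.54, 237.98, 240.28, 240.34, 243.35, 245.47, 246.73, 246.78, 247.40, 247.97, 248.66, 249.51, 251.21, 251.86, 254.48, 257.17, 258.63, 260.26, 260.35, 261.18, 264.02, 266.34, 268.63, 268.86, 269.73, 269.80, 271.13, 271.73, 272.18, 273.48, 274.54, 274.87, 276.10, 276.30, 283.82, 283.97, 284.60, 287.96, 290.51, 293.48, 293.87, 295.59, 298.13, 299.35, 306.57, 308.09, 316.89, 342.93
α = 0.08; lower rank = 50 × 0.040 = 2; upper rank = 50 × 0.960 = 48.
The 2nd smallest replicate is 231.27; the 48th is 308.09.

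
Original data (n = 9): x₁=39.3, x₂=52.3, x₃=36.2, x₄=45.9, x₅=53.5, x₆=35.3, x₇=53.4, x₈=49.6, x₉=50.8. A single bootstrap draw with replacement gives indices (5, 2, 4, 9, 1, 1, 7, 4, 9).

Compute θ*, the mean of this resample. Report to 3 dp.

θ* = 47.911

Resample values: 53.5, 52.3, 45.9, 50.8, 39.3, 39.3, 53.4, 45.9, 50.8.
Mean = (53.5 + 52.3 + 45.9 + 50.8 + 39.3 + 39.3 + 53.4 + 45.9 + 50.8) / 9 = 431.20 / 9 = 47.911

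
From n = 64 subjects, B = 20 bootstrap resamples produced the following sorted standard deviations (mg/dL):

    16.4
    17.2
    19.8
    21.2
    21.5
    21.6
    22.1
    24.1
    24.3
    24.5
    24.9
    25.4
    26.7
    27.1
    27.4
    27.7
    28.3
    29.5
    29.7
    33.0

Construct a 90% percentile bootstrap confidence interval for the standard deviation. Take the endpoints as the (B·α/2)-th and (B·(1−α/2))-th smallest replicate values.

α = 0.10; lower rank = 20 × 0.050 = 1; upper rank = 20 × 0.950 = 19.
The 1st smallest replicate is 16.4; the 19th is 29.7.

(16.4, 29.7)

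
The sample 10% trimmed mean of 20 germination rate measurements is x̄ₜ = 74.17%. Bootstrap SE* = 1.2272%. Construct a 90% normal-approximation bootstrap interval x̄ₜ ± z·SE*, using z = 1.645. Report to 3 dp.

Margin = 1.645 × 1.2272 = 2.0187
Interval: 74.17 ± 2.0187

(72.151, 76.189)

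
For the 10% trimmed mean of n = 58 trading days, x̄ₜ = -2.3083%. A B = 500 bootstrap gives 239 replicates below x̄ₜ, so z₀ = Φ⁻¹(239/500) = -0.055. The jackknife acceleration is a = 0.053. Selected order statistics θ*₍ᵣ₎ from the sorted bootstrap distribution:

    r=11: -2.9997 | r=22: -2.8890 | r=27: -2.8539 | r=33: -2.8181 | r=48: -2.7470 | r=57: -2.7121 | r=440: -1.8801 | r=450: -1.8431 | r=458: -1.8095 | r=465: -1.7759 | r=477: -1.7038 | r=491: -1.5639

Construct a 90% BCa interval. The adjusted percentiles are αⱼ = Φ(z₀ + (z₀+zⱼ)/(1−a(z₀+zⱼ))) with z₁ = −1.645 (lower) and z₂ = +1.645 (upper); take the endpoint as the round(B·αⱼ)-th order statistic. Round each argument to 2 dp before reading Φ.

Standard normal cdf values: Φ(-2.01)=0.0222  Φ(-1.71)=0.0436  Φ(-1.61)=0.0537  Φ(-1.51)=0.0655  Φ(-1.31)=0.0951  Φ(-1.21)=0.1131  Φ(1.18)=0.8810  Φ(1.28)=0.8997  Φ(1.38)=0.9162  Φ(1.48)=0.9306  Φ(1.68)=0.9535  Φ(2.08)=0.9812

Lower: z₀ + z₁ = -0.055 + (-1.645) = -1.700; 1 − a(z₀+z₁) = 1 − (0.053)(-1.700) = 1.0901; argument = -0.055 + (-1.700)/1.0901 = -1.6145 → -1.61.
α₁ = Φ(-1.61) = 0.0537; rank = round(500 × 0.0537) = 27; θ*₍27₎ = -2.8539.
Upper: z₀ + z₂ = 1.590; 1 − a(z₀+z₂) = 0.9157; argument = 1.6813 → 1.68; α₂ = 0.9535; rank = 477; θ*₍477₎ = -1.7038.

(-2.8539, -1.7038)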